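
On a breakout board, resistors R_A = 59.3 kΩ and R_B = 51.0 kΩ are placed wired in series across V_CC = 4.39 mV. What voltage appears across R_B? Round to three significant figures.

ΣR = 59.3 + 51.0 = 110.3 kΩ.
By the voltage-divider rule, V = 4.39 × 51.00/110.3 = 2.030 mV.

V ≈ 2.03 mV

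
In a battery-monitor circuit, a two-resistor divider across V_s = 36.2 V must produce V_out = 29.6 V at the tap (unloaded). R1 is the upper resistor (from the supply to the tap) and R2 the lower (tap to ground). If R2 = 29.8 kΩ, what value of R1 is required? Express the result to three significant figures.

R1 ≈ 6.64 kΩ

V_out/V_s = R2/(R1+R2) = 0.8177.
So R1 = R2 · (V_s/V_out − 1) = 29.8 × (36.2/29.6 − 1) = 29.8 × 0.2230 = 6.645 kΩ.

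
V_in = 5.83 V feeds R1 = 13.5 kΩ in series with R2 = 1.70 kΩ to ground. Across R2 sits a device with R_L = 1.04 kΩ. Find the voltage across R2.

R2 ‖ R_L = (1.70 × 1.04)/(1.70 + 1.04) = 0.6453 kΩ.
Then V_out = V_in · R2'/(R1 + R2') = 5.83 × 0.6453/14.15 = 0.2659 V.

V_out ≈ 0.266 V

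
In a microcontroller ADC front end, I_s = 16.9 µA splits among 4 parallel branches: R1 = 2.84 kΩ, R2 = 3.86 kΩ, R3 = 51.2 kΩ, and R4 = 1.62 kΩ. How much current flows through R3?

ΣG = 1/2.84 + 1/3.86 + 1/51.2 + 1/1.62 = 1.248.
R3 takes the fraction G_k/ΣG = 0.01953/1.248 = 0.01565, so I = 16.9 × 0.01565 = 0.2645 µA.

I ≈ 0.264 µA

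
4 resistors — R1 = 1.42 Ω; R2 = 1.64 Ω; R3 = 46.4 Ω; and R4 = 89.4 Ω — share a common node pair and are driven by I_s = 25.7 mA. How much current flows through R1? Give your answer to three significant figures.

I ≈ 13.4 mA

Total conductance ΣG = 1/1.42 + 1/1.64 + 1/46.4 + 1/89.4 = 1.347 (units of 1/Ω).
Current divider: I(R1) = I_s · G_k/ΣG = 25.7 × (0.7042/1.347) = 25.7 × 0.5229 = 13.44 mA.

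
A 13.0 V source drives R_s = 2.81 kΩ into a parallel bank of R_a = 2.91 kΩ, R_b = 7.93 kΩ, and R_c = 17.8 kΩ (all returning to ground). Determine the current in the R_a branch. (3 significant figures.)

Parallel bank: R_p = 1/(1/2.91 + 1/7.93 + 1/17.8) = 1.901 kΩ.
Node voltage V_A = V_DC · R_p/(R_s + R_p) = 13.0 × 0.4036 = 5.246 V.
I(R_a) = V_A / R_a = 5.246/2.91 = 1.803 mA.
(Equivalently: I_total = 2.759 mA, then current-divider fraction G_k/ΣG = 0.6534.)

I ≈ 1.80 mA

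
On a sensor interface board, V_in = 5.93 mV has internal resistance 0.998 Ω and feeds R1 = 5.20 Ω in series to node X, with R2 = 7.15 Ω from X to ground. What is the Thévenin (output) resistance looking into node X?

R_th ≈ 3.32 Ω

R1' = 0.998 + 5.20 = 6.198 Ω (source resistance + R1).
Zeroing V_in shorts the top of R1' to ground, so R_th = R1' ‖ R2 = 3.320 Ω.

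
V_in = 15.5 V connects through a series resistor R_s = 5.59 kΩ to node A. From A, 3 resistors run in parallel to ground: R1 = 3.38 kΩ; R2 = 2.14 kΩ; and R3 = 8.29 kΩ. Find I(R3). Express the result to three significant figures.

I ≈ 0.315 mA

Parallel bank: R_p = 1/(1/3.38 + 1/2.14 + 1/8.29) = 1.132 kΩ.
Node voltage V_A = V_in · R_p/(R_s + R_p) = 15.5 × 0.1683 = 2.609 V.
Branch current I = V_A/R3 = 2.609/8.29 = 0.3148 mA.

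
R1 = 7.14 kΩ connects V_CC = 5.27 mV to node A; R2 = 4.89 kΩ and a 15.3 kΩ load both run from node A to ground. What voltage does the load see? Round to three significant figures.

V_out ≈ 1.80 mV

The load sits in parallel with R2, giving an effective lower resistance R2' = R2·R_L/(R2+R_L) = 3.706 kΩ.
Now apply the divider: V_out = 5.27 × 0.3417 = 1.801 mV.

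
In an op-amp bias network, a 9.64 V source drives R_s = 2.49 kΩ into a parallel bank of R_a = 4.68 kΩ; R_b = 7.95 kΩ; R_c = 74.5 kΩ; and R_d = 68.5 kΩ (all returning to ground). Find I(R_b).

I ≈ 0.633 mA

Equivalent of the parallel group: R_p = 2.721 kΩ.
V_A by voltage divider: V_A = 9.64 × 2.721/(2.49 + 2.721) = 5.034 V.
Branch current I = V_A/R_b = 5.034/7.95 = 0.6332 mA.
(Equivalently: I_total = 1.850 mA, then current-divider fraction G_k/ΣG = 0.3423.)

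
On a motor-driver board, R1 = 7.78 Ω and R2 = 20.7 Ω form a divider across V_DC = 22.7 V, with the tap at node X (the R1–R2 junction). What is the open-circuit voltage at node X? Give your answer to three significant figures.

V_th ≈ 16.5 V

Open-circuit (no load on X): V_th = V_DC · R2/(R1 + R2) = 22.7 × 20.7/(7.780 + 20.7) = 16.50 V.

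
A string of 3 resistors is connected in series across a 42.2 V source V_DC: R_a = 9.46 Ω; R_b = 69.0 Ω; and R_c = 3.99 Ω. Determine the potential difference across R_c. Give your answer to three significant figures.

V ≈ 2.04 V

ΣR = 9.46 + 69.0 + 3.99 = 82.45 Ω.
Voltage divider: V = V_DC · (3.990 / 82.45) = 42.2 × 0.04839 = 2.042 V.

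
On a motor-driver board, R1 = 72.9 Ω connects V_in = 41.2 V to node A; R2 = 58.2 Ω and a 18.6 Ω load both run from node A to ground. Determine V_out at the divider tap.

V_out ≈ 6.68 V

First combine the lower leg with the load: R2 ‖ R_L = 14.10 Ω.
Voltage divider with the loaded lower leg: V_out = 41.2 × 14.10/(72.9 + 14.10) = 41.2 × 0.1620 = 6.675 V.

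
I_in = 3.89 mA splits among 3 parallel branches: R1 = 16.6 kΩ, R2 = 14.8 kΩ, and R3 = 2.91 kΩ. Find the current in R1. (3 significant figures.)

I ≈ 0.497 mA

Total conductance ΣG = 1/16.6 + 1/14.8 + 1/2.91 = 0.4715 (units of 1/kΩ).
Current divider: I(R1) = I_in · G_k/ΣG = 3.89 × (0.06024/0.4715) = 3.89 × 0.1278 = 0.4971 mA.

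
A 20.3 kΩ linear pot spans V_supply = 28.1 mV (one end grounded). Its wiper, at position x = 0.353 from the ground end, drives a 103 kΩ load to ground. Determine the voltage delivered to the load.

The pot divides into 13.13 kΩ above the wiper and 7.166 kΩ below.
R_L loads the lower segment: effective lower R = 6.700 kΩ.
Loaded-divider output: V_out = 28.1 × 0.3378 = 9.492 mV.

V_out ≈ 9.49 mV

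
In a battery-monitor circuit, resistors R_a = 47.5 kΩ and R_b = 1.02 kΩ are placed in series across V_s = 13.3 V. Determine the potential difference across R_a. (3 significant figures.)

V ≈ 13.0 V

Series total: ΣR = 47.5 + 1.02 = 48.52 kΩ.
Voltage divider: V = V_s · (47.50 / 48.52) = 13.3 × 0.9790 = 13.02 V.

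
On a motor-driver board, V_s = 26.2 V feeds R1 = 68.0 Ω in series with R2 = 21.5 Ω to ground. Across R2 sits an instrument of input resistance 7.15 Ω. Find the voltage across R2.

V_out ≈ 1.92 V

R2 ‖ R_L = (21.5 × 7.15)/(21.5 + 7.15) = 5.366 Ω.
Then V_out = V_s · R2'/(R1 + R2') = 26.2 × 5.366/73.37 = 1.916 V.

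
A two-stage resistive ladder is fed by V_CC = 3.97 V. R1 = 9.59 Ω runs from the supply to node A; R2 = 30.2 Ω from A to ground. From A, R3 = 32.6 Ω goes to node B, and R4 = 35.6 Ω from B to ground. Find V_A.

V_A ≈ 2.72 V

Looking into the second stage from A: R3 + R4 = 68.20 Ω appears in parallel with R2.
Effective lower resistance at A: R2 ‖ 68.20 = 20.93 Ω.
So V_A = 3.97 × 0.6858 = 2.723 V.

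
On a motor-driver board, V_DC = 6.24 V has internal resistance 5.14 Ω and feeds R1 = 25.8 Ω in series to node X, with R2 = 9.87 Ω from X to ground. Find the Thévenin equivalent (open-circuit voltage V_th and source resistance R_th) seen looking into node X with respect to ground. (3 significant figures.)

R1' = 5.14 + 25.8 = 30.94 Ω (source resistance + R1).
V_th is the unloaded tap voltage: V_DC · R2/(R1'+R2) = 6.24 × 0.2419 = 1.509 V.
Zeroing V_DC shorts the top of R1' to ground, so R_th = R1' ‖ R2 = 7.483 Ω.

V_th ≈ 1.51 V, R_th ≈ 7.48 Ω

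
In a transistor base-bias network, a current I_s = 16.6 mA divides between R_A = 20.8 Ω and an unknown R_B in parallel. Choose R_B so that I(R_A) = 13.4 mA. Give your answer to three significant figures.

R_B ≈ 87.1 Ω

In a two-way split, I_A/I_s = R_B/(R_A + R_B).
13.4/16.6 = R_B/(R_A + R_B) → R_B = R_A · (0.8072)/(1 − 0.8072) = 20.8 × 4.187 = 87.10 Ω.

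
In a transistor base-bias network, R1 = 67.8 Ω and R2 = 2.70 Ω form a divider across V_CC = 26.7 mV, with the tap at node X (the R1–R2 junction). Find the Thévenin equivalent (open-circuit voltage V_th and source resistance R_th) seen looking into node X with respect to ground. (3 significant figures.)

V_th ≈ 1.02 mV, R_th ≈ 2.60 Ω

Open-circuit (no load on X): V_th = V_CC · R2/(R1 + R2) = 26.7 × 2.70/(67.80 + 2.70) = 1.023 mV.
Zeroing V_CC shorts the top of R1 to ground, so R_th = R1 ‖ R2 = 2.597 Ω.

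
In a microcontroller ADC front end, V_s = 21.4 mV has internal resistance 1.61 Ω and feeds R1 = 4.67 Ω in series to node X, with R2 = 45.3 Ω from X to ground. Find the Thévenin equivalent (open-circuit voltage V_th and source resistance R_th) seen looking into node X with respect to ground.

V_th ≈ 18.8 mV, R_th ≈ 5.52 Ω

R1' = 1.61 + 4.67 = 6.280 Ω (source resistance + R1).
Open-circuit (no load on X): V_th = V_s · R2/(R1' + R2) = 21.4 × 45.3/(6.280 + 45.3) = 18.79 mV.
Zeroing V_s shorts the top of R1' to ground, so R_th = R1' ‖ R2 = 5.515 Ω.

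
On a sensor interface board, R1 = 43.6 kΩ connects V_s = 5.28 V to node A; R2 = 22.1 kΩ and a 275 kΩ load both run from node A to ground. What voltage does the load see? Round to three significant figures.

V_out ≈ 1.69 V

The load sits in parallel with R2, giving an effective lower resistance R2' = R2·R_L/(R2+R_L) = 20.46 kΩ.
Voltage divider with the loaded lower leg: V_out = 5.28 × 20.46/(43.6 + 20.46) = 5.28 × 0.3193 = 1.686 V.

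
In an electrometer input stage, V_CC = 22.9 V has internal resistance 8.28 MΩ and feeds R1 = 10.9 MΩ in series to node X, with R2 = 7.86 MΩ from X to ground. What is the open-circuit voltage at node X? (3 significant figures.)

R1' = 8.28 + 10.9 = 19.18 MΩ (source resistance + R1).
With X open, the divider is unloaded: V_th = 22.9 × 7.86/27.04 = 6.657 V.

V_th ≈ 6.66 V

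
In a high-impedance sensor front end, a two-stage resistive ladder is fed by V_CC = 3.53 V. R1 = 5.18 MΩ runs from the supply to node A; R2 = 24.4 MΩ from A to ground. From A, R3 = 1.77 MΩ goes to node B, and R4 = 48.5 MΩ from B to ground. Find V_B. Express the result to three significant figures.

Looking into the second stage from A: R3 + R4 = 50.27 MΩ appears in parallel with R2.
R2 ‖ (R3+R4) = 16.43 MΩ.
First divider: V_A = V_CC · 16.43/(5.18 + 16.43) = 2.684 V.
Then the unloaded second divider: V_B = V_A × R4/(R3+R4) = 2.684 × 0.9648 = 2.589 V.

V_B ≈ 2.59 V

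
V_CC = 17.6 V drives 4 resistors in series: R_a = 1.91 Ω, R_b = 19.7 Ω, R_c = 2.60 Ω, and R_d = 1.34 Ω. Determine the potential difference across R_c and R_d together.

Total series resistance ΣR = 1.91 + 19.7 + 2.60 + 1.34 = 25.55 Ω.
R_{R_c..R_d} = 2.60 + 1.34 = 3.940 Ω.
V = V_CC · R/ΣR = 17.6 × 0.1542 = 2.714 V.

V ≈ 2.71 V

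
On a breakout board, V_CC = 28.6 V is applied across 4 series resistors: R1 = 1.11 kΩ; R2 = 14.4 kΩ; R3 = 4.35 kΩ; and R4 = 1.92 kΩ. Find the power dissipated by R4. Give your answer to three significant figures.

ΣR = 21.78 kΩ → I = 28.6/21.78 = 1.313 mA.
P = I²R = 1.724 × 1.92 = 3.311 mW.

P ≈ 3.31 mW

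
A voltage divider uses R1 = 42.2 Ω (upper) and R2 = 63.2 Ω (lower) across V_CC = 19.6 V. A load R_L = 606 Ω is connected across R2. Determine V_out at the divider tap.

V_out ≈ 11.3 V

The load sits in parallel with R2, giving an effective lower resistance R2' = R2·R_L/(R2+R_L) = 57.23 Ω.
Then V_out = V_CC · R2'/(R1 + R2') = 19.6 × 57.23/99.43 = 11.28 V.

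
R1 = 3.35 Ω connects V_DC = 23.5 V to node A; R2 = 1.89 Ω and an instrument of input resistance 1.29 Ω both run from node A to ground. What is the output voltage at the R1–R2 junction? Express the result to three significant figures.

The load sits in parallel with R2, giving an effective lower resistance R2' = R2·R_L/(R2+R_L) = 0.7667 Ω.
Now apply the divider: V_out = 23.5 × 0.1862 = 4.377 V.

V_out ≈ 4.38 V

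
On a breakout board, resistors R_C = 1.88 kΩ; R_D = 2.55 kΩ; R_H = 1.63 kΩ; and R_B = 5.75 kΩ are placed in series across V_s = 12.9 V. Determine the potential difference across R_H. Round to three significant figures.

V ≈ 1.78 V

ΣR = 1.88 + 2.55 + 1.63 + 5.75 = 11.81 kΩ.
V = V_s · R/ΣR = 12.9 × 0.1380 = 1.780 V.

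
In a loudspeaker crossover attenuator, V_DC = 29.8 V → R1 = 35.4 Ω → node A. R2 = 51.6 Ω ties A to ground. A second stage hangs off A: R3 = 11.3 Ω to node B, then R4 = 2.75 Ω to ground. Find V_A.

The second stage (R3 + R4 = 14.05 Ω) loads node A in parallel with R2.
R2 ‖ (R3+R4) = 11.04 Ω.
First divider: V_A = V_DC · 11.04/(35.4 + 11.04) = 7.086 V.

V_A ≈ 7.09 V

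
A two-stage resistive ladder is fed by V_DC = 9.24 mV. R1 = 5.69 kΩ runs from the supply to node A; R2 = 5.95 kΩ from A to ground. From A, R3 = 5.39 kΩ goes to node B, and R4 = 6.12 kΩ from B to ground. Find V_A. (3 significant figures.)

Looking into the second stage from A: R3 + R4 = 11.51 kΩ appears in parallel with R2.
Effective lower resistance at A: R2 ‖ 11.51 = 3.922 kΩ.
V_A = 9.24 × 3.922/(5.69 + 3.922) = 3.770 mV.

V_A ≈ 3.77 mV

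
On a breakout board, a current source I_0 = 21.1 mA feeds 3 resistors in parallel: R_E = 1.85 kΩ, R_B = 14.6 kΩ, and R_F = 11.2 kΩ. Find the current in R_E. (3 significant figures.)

I ≈ 16.3 mA

ΣG = 1/1.85 + 1/14.6 + 1/11.2 = 0.6983.
Current divider: I(R_E) = I_0 · G_k/ΣG = 21.1 × (0.5405/0.6983) = 21.1 × 0.7741 = 16.33 mA.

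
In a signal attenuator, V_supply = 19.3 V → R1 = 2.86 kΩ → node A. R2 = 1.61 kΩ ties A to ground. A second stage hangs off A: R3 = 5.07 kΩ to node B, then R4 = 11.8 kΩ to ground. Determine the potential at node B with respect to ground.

Looking into the second stage from A: R3 + R4 = 16.87 kΩ appears in parallel with R2.
R2 ‖ (R3+R4) = 1.470 kΩ.
First divider: V_A = V_supply · 1.470/(2.86 + 1.470) = 6.551 V.
Stage 2 is unloaded, so V_B = V_A · R4/(R3+R4) = 6.551 × 11.8/16.87 = 4.582 V.

V_B ≈ 4.58 V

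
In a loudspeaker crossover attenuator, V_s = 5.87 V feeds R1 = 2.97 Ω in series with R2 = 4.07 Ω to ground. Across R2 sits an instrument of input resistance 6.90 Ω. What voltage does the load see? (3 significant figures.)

V_out ≈ 2.72 V

R2 ‖ R_L = (4.07 × 6.90)/(4.07 + 6.90) = 2.560 Ω.
Now apply the divider: V_out = 5.87 × 0.4629 = 2.717 V.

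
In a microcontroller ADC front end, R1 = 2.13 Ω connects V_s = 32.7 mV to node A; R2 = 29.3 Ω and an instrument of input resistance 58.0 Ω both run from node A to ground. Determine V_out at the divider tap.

V_out ≈ 29.5 mV

First combine the lower leg with the load: R2 ‖ R_L = 19.47 Ω.
Now apply the divider: V_out = 32.7 × 0.9014 = 29.47 mV.
(Unloaded it would be 30.5 mV; the load pulls it down.)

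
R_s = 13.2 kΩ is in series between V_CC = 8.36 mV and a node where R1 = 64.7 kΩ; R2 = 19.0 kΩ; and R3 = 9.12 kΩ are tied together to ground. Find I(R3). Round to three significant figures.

I ≈ 0.274 µA

Parallel bank: R_p = 1/(1/64.7 + 1/19.0 + 1/9.12) = 5.626 kΩ.
Node voltage V_A = V_CC · R_p/(R_s + R_p) = 8.36 × 0.2989 = 2.498 mV.
Branch current I = V_A/R3 = 2.498/9.12 = 0.2739 µA.
(Equivalently: I_total = 0.4441 µA, then current-divider fraction G_k/ΣG = 0.6169.)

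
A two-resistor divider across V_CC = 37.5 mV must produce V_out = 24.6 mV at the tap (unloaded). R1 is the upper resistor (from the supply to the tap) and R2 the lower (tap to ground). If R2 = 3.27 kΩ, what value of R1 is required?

R1 ≈ 1.71 kΩ

Required fraction k = V_out/V_CC = 0.6560.
So R1 = R2 · (V_CC/V_out − 1) = 3.27 × (37.5/24.6 − 1) = 3.27 × 0.5244 = 1.715 kΩ.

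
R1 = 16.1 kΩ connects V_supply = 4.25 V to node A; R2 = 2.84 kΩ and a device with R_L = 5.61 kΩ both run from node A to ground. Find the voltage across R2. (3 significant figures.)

V_out ≈ 0.446 V

R2 ‖ R_L = (2.84 × 5.61)/(2.84 + 5.61) = 1.885 kΩ.
Voltage divider with the loaded lower leg: V_out = 4.25 × 1.885/(16.1 + 1.885) = 4.25 × 0.1048 = 0.4455 V.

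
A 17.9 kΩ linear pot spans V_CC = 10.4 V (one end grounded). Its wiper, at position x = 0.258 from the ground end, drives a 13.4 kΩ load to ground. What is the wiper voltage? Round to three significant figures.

V_out ≈ 2.14 V

Split the track: R_lower = x·R_p = 4.618 kΩ, R_upper = (1−x)·R_p = 13.28 kΩ.
R_L loads the lower segment: effective lower R = 3.435 kΩ.
V_out = 10.4 × 3.435/(13.28 + 3.435) = 2.137 V.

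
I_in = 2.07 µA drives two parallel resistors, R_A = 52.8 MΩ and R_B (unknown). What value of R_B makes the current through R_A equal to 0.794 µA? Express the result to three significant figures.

R_B ≈ 32.9 MΩ

In a two-way split, I_A/I_in = R_B/(R_A + R_B).
With f = 0.3836, R_B = R_A · f/(1−f) = 52.8 × 0.6223 = 32.86 MΩ.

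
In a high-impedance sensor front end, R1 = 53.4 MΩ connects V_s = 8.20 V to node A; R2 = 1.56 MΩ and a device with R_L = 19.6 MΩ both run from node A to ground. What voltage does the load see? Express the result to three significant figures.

V_out ≈ 0.216 V

First combine the lower leg with the load: R2 ‖ R_L = 1.445 MΩ.
Now apply the divider: V_out = 8.20 × 0.02635 = 0.2160 V.
(Unloaded it would be 0.233 V; the load pulls it down.)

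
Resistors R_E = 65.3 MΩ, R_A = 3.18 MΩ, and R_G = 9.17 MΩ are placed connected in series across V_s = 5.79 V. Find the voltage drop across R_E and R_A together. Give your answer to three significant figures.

ΣR = 65.3 + 3.18 + 9.17 = 77.65 MΩ.
R_{R_E..R_A} = 65.3 + 3.18 = 68.48 MΩ.
V = V_s · R/ΣR = 5.79 × 0.8819 = 5.106 V.

V ≈ 5.11 V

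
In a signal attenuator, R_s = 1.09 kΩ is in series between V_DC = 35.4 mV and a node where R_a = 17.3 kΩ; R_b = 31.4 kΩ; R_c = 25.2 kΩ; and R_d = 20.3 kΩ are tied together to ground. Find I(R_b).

I ≈ 0.944 µA

Equivalent of the parallel group: R_p = 5.599 kΩ.
Node voltage V_A = V_DC · R_p/(R_s + R_p) = 35.4 × 0.8371 = 29.63 mV.
Branch current I = V_A/R_b = 29.63/31.4 = 0.9437 µA.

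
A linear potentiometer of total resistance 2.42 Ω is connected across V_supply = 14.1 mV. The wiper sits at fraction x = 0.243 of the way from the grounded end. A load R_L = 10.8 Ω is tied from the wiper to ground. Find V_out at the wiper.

V_out ≈ 3.29 mV

The pot divides into 1.832 Ω above the wiper and 0.5881 Ω below.
Lower segment in parallel with the load: 0.5881 ‖ 10.8 = 0.5577 Ω.
V_out = 14.1 × 0.5577/(1.832 + 0.5577) = 3.291 mV.
(Unloaded: V_out = x·V_supply = 3.43 mV.)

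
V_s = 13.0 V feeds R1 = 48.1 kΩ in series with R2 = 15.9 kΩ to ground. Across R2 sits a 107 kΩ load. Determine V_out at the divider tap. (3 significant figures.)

V_out ≈ 2.91 V

R2 ‖ R_L = (15.9 × 107)/(15.9 + 107) = 13.84 kΩ.
Voltage divider with the loaded lower leg: V_out = 13.0 × 13.84/(48.1 + 13.84) = 13.0 × 0.2235 = 2.905 V.
(Unloaded it would be 3.23 V; the load pulls it down.)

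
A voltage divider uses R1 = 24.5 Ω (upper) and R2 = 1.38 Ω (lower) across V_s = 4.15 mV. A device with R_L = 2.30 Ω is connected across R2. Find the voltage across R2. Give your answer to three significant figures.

First combine the lower leg with the load: R2 ‖ R_L = 0.8625 Ω.
Then V_out = V_s · R2'/(R1 + R2') = 4.15 × 0.8625/25.36 = 0.1411 mV.
(Unloaded it would be 0.221 mV; the load pulls it down.)

V_out ≈ 0.141 mV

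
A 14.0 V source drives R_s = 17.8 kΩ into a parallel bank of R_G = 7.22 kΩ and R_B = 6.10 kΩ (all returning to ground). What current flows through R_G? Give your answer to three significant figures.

I ≈ 0.304 mA

Combine the parallel branches: R_p = (1/7.22 + 1/6.10)⁻¹ = 3.306 kΩ.
V_A by voltage divider: V_A = 14.0 × 3.306/(17.8 + 3.306) = 2.193 V.
Branch current I = V_A/R_G = 2.193/7.22 = 0.3038 mA.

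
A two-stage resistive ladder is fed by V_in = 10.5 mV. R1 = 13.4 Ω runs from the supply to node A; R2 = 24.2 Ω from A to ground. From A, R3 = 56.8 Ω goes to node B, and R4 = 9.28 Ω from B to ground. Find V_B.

V_B ≈ 0.839 mV

Looking into the second stage from A: R3 + R4 = 66.08 Ω appears in parallel with R2.
Effective lower resistance at A: R2 ‖ 66.08 = 17.71 Ω.
So V_A = 10.5 × 0.5693 = 5.978 mV.
Stage 2 is unloaded, so V_B = V_A · R4/(R3+R4) = 5.978 × 9.28/66.08 = 0.8395 mV.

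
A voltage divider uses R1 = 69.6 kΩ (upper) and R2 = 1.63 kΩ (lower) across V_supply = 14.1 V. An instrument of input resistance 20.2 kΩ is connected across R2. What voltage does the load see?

The load sits in parallel with R2, giving an effective lower resistance R2' = R2·R_L/(R2+R_L) = 1.508 kΩ.
Then V_out = V_supply · R2'/(R1 + R2') = 14.1 × 1.508/71.11 = 0.2991 V.

V_out ≈ 0.299 V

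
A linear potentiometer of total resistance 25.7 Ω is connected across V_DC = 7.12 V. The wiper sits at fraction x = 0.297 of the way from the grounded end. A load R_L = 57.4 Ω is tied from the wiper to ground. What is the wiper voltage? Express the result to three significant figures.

The pot divides into 18.07 Ω above the wiper and 7.633 Ω below.
(x·R_p) ‖ R_L = 6.737 Ω.
Then V_out = V_DC · 6.737/(18.07 + 6.737) = 1.934 V.

V_out ≈ 1.93 V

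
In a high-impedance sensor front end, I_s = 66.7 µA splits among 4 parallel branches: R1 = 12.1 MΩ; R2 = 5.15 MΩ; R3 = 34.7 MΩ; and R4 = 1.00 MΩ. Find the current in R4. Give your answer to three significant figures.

I ≈ 51.1 µA

Conductances: ΣG = 1/12.1 + 1/5.15 + 1/34.7 + 1/1.00 = 1.306 (1/MΩ).
By the current-divider rule, I = I_s · G_k/ΣG = 66.7 × 0.7659 = 51.09 µA.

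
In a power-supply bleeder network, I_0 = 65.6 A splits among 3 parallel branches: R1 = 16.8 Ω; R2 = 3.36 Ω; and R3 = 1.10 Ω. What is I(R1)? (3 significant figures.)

Total conductance ΣG = 1/16.8 + 1/3.36 + 1/1.10 = 1.266 (units of 1/Ω).
R1 takes the fraction G_k/ΣG = 0.05952/1.266 = 0.04701, so I = 65.6 × 0.04701 = 3.084 A.

I ≈ 3.08 A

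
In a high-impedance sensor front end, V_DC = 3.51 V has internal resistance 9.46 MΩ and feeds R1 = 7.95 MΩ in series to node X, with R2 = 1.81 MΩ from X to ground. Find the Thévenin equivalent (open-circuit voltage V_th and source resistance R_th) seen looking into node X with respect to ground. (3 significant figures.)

V_th ≈ 0.331 V, R_th ≈ 1.64 MΩ

R1' = 9.46 + 7.95 = 17.41 MΩ (source resistance + R1).
With X open, the divider is unloaded: V_th = 3.51 × 1.81/19.22 = 0.3305 V.
Zeroing V_DC shorts the top of R1' to ground, so R_th = R1' ‖ R2 = 1.640 MΩ.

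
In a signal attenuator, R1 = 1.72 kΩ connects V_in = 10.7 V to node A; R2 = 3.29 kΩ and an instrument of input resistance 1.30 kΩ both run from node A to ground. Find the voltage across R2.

First combine the lower leg with the load: R2 ‖ R_L = 0.9318 kΩ.
Voltage divider with the loaded lower leg: V_out = 10.7 × 0.9318/(1.72 + 0.9318) = 10.7 × 0.3514 = 3.760 V.

V_out ≈ 3.76 V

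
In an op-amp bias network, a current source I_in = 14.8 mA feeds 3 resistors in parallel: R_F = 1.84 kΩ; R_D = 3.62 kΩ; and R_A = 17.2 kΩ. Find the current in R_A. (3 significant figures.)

ΣG = 1/1.84 + 1/3.62 + 1/17.2 = 0.8779.
By the current-divider rule, I = I_in · G_k/ΣG = 14.8 × 0.06623 = 0.9802 mA.

I ≈ 0.980 mA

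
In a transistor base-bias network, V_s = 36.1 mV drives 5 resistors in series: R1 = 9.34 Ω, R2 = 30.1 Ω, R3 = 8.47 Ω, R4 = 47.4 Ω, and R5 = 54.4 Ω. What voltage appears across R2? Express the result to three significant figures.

V ≈ 7.26 mV

Total series resistance ΣR = 9.34 + 30.1 + 8.47 + 47.4 + 54.4 = 149.7 Ω.
Voltage divider: V = V_s · (30.10 / 149.7) = 36.1 × 0.2011 = 7.258 mV.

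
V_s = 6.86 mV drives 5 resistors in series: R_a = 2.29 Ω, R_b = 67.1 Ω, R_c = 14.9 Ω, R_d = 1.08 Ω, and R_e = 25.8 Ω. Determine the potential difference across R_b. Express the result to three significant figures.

ΣR = 2.29 + 67.1 + 14.9 + 1.08 + 25.8 = 111.2 Ω.
V = V_s · R/ΣR = 6.86 × 0.6036 = 4.141 mV.

V ≈ 4.14 mV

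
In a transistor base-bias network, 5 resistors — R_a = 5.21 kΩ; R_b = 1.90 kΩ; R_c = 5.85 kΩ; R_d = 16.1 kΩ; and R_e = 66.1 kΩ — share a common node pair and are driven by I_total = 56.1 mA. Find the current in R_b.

ΣG = 1/5.21 + 1/1.90 + 1/5.85 + 1/16.1 + 1/66.1 = 0.9664.
By the current-divider rule, I = I_total · G_k/ΣG = 56.1 × 0.5446 = 30.55 mA.

I ≈ 30.6 mA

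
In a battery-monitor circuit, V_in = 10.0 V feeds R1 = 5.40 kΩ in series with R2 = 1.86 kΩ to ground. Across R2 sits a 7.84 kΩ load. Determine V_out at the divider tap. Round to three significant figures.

The load sits in parallel with R2, giving an effective lower resistance R2' = R2·R_L/(R2+R_L) = 1.503 kΩ.
Voltage divider with the loaded lower leg: V_out = 10.0 × 1.503/(5.40 + 1.503) = 10.0 × 0.2178 = 2.178 V.
(Unloaded it would be 2.56 V; the load pulls it down.)

V_out ≈ 2.18 V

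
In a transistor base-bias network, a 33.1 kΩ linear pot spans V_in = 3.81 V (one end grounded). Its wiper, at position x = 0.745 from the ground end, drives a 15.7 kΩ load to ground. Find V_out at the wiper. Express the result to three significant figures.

Split the track: R_lower = x·R_p = 24.66 kΩ, R_upper = (1−x)·R_p = 8.441 kΩ.
(x·R_p) ‖ R_L = 9.593 kΩ.
Loaded-divider output: V_out = 3.81 × 0.5319 = 2.027 V.
(Unloaded: V_out = x·V_in = 2.84 V.)

V_out ≈ 2.03 V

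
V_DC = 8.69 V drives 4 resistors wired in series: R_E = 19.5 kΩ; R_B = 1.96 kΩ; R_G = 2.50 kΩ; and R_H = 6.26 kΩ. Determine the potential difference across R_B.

ΣR = 19.5 + 1.96 + 2.50 + 6.26 = 30.22 kΩ.
V = V_DC · R/ΣR = 8.69 × 0.06486 = 0.5636 V.

V ≈ 0.564 V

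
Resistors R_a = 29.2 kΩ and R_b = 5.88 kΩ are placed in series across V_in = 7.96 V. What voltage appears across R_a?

V ≈ 6.63 V

Series total: ΣR = 29.2 + 5.88 = 35.08 kΩ.
Voltage divider: V = V_in · (29.20 / 35.08) = 7.96 × 0.8324 = 6.626 V.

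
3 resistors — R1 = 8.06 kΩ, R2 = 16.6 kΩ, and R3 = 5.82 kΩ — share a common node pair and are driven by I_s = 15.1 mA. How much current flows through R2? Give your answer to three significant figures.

I ≈ 2.55 mA

Conductances: ΣG = 1/8.06 + 1/16.6 + 1/5.82 = 0.3561 (1/kΩ).
By the current-divider rule, I = I_s · G_k/ΣG = 15.1 × 0.1692 = 2.554 mA.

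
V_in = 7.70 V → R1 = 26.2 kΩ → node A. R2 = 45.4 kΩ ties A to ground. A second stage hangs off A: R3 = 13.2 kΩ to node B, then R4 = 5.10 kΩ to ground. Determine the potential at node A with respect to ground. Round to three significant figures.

V_A ≈ 2.56 V

Looking into the second stage from A: R3 + R4 = 18.30 kΩ appears in parallel with R2.
Effective lower resistance at A: R2 ‖ 18.30 = 13.04 kΩ.
So V_A = 7.70 × 0.3324 = 2.559 V.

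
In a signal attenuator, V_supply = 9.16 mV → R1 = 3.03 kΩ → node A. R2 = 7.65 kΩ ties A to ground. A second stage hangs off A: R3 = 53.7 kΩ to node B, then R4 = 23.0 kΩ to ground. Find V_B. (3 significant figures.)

Looking into the second stage from A: R3 + R4 = 76.70 kΩ appears in parallel with R2.
R2 ‖ (R3+R4) = 6.956 kΩ.
So V_A = 9.16 × 0.6966 = 6.381 mV.
V_B = V_A × 0.2999 = 1.913 mV.

V_B ≈ 1.91 mV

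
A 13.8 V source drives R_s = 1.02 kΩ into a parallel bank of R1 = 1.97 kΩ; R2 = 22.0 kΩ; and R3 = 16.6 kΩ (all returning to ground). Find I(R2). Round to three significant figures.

I ≈ 0.386 mA

Parallel bank: R_p = 1/(1/1.97 + 1/22.0 + 1/16.6) = 1.630 kΩ.
V_A = 13.8 × 1.630/2.650 = 8.489 V.
Branch current I = V_A/R2 = 8.489/22.0 = 0.3859 mA.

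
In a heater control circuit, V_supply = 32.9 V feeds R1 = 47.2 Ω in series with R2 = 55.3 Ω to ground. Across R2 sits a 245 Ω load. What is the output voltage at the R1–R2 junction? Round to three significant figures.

The load sits in parallel with R2, giving an effective lower resistance R2' = R2·R_L/(R2+R_L) = 45.12 Ω.
Voltage divider with the loaded lower leg: V_out = 32.9 × 45.12/(47.2 + 45.12) = 32.9 × 0.4887 = 16.08 V.
(Unloaded it would be 17.7 V; the load pulls it down.)

V_out ≈ 16.1 V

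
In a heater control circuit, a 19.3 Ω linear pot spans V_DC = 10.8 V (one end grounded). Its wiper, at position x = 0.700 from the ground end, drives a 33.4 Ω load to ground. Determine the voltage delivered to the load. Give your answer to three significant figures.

V_out ≈ 6.74 V

Lower segment x·R_p = 13.51 Ω; upper segment (1−x)·R_p = 5.790 Ω.
R_L loads the lower segment: effective lower R = 9.619 Ω.
Then V_out = V_DC · 9.619/(5.790 + 9.619) = 6.742 V.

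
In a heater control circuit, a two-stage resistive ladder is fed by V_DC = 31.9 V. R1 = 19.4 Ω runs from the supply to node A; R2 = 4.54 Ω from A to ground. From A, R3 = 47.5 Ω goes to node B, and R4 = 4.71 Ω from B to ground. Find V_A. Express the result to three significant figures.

Node A sees R2 in parallel with the series input of stage 2, R3 + R4 = 52.21 Ω.
Effective lower resistance at A: R2 ‖ 52.21 = 4.177 Ω.
V_A = 31.9 × 4.177/(19.4 + 4.177) = 5.651 V.

V_A ≈ 5.65 V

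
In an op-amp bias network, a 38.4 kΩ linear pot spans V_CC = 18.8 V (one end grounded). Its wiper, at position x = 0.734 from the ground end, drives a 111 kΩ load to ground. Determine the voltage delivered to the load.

V_out ≈ 12.9 V

Lower segment x·R_p = 28.19 kΩ; upper segment (1−x)·R_p = 10.21 kΩ.
R_L loads the lower segment: effective lower R = 22.48 kΩ.
V_out = 18.8 × 22.48/(10.21 + 22.48) = 12.93 V.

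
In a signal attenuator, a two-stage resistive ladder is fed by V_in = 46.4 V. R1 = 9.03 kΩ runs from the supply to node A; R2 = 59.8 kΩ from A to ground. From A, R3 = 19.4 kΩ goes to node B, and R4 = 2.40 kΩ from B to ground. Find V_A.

V_A ≈ 29.6 V

Looking into the second stage from A: R3 + R4 = 21.80 kΩ appears in parallel with R2.
Effective lower resistance at A: R2 ‖ 21.80 = 15.98 kΩ.
First divider: V_A = V_in · 15.98/(9.03 + 15.98) = 29.64 V.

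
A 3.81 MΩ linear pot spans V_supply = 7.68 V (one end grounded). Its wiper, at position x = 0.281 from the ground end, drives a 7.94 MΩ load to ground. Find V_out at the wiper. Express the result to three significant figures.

V_out ≈ 1.97 V

Split the track: R_lower = x·R_p = 1.071 MΩ, R_upper = (1−x)·R_p = 2.739 MΩ.
(x·R_p) ‖ R_L = 0.9434 MΩ.
Then V_out = V_supply · 0.9434/(2.739 + 0.9434) = 1.967 V.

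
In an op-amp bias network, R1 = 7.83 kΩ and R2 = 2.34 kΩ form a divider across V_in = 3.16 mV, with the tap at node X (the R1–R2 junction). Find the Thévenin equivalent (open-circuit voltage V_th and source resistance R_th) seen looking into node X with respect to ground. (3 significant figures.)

V_th ≈ 0.727 mV, R_th ≈ 1.80 kΩ

Open-circuit (no load on X): V_th = V_in · R2/(R1 + R2) = 3.16 × 2.34/(7.830 + 2.34) = 0.7271 mV.
With V_in suppressed (replaced by a short), R_th = R1 ‖ R2 = (7.830 × 2.34)/(7.830 + 2.34) = 1.802 kΩ.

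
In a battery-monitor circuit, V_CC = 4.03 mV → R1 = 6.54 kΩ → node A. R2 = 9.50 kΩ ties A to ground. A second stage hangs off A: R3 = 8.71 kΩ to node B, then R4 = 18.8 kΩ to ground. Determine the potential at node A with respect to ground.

Node A sees R2 in parallel with the series input of stage 2, R3 + R4 = 27.51 kΩ.
Effective lower resistance at A: R2 ‖ 27.51 = 7.061 kΩ.
V_A = 4.03 × 7.061/(6.54 + 7.061) = 2.092 mV.

V_A ≈ 2.09 mV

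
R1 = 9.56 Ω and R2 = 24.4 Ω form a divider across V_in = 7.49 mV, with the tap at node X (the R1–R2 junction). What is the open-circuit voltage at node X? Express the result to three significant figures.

V_th ≈ 5.38 mV

V_th is the unloaded tap voltage: V_in · R2/(R1+R2) = 7.49 × 0.7185 = 5.382 mV.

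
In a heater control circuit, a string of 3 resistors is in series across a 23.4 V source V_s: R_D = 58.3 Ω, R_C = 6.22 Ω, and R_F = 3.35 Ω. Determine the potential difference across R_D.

Total series resistance ΣR = 58.3 + 6.22 + 3.35 = 67.87 Ω.
V = V_s · R/ΣR = 23.4 × 0.8590 = 20.10 V.

V ≈ 20.1 V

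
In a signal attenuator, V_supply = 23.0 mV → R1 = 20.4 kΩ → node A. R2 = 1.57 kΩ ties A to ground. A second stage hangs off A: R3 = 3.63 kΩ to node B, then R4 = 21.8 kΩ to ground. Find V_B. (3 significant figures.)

V_B ≈ 1.33 mV

Node A sees R2 in parallel with the series input of stage 2, R3 + R4 = 25.43 kΩ.
Effective lower resistance at A: R2 ‖ 25.43 = 1.479 kΩ.
V_A = 23.0 × 1.479/(20.4 + 1.479) = 1.554 mV.
Stage 2 is unloaded, so V_B = V_A · R4/(R3+R4) = 1.554 × 21.8/25.43 = 1.333 mV.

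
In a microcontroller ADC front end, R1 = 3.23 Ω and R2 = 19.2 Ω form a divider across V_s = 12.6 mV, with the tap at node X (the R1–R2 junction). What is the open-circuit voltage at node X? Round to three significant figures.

V_th is the unloaded tap voltage: V_s · R2/(R1+R2) = 12.6 × 0.8560 = 10.79 mV.

V_th ≈ 10.8 mV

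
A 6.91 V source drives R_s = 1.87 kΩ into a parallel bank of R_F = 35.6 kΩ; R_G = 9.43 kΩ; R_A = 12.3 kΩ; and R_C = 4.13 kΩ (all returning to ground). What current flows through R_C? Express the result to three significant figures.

Equivalent of the parallel group: R_p = 2.185 kΩ.
Node voltage V_A = V_supply · R_p/(R_s + R_p) = 6.91 × 0.5389 = 3.724 V.
Branch current I = V_A/R_C = 3.724/4.13 = 0.9016 mA.

I ≈ 0.902 mA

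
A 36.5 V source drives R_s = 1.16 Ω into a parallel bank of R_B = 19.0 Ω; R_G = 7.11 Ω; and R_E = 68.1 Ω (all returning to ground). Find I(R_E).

I ≈ 0.432 A

Combine the parallel branches: R_p = (1/19.0 + 1/7.11 + 1/68.1)⁻¹ = 4.809 Ω.
V_A by voltage divider: V_A = 36.5 × 4.809/(1.16 + 4.809) = 29.41 V.
Branch current I = V_A/R_E = 29.41/68.1 = 0.4318 A.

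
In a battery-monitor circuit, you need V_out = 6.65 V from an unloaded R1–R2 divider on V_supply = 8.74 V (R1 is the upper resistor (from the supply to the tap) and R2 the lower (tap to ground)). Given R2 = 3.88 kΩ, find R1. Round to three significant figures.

R1 ≈ 1.22 kΩ

Required fraction k = V_out/V_supply = 0.7609.
So R1 = R2 · (V_supply/V_out − 1) = 3.88 × (8.74/6.65 − 1) = 3.88 × 0.3143 = 1.219 kΩ.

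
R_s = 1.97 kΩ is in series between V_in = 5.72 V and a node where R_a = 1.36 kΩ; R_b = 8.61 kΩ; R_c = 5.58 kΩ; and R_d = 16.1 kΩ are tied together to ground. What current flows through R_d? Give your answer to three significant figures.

Combine the parallel branches: R_p = (1/1.36 + 1/8.61 + 1/5.58 + 1/16.1)⁻¹ = 0.9151 kΩ.
V_A = 5.72 × 0.9151/2.885 = 1.814 V.
I(R_d) = V_A / R_d = 1.814/16.1 = 0.1127 mA.

I ≈ 0.113 mA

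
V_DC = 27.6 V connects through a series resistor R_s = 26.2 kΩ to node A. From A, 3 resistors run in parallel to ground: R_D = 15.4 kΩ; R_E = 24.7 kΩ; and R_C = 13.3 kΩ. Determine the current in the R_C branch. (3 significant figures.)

I ≈ 0.362 mA

Combine the parallel branches: R_p = (1/15.4 + 1/24.7 + 1/13.3)⁻¹ = 5.537 kΩ.
V_A by voltage divider: V_A = 27.6 × 5.537/(26.2 + 5.537) = 4.815 V.
I(R_C) = V_A / R_C = 4.815/13.3 = 0.3620 mA.
(Equivalently: I_total = 0.8697 mA, then current-divider fraction G_k/ΣG = 0.4163.)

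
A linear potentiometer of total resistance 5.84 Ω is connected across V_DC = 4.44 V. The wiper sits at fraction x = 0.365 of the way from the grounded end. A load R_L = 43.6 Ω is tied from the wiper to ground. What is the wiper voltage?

V_out ≈ 1.57 V

Lower segment x·R_p = 2.132 Ω; upper segment (1−x)·R_p = 3.708 Ω.
Lower segment in parallel with the load: 2.132 ‖ 43.6 = 2.032 Ω.
V_out = 4.44 × 2.032/(3.708 + 2.032) = 1.572 V.
(Unloaded: V_out = x·V_DC = 1.62 V.)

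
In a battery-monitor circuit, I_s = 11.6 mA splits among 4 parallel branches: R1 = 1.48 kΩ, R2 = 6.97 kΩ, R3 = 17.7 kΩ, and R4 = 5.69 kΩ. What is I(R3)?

I ≈ 0.623 mA

Conductances: ΣG = 1/1.48 + 1/6.97 + 1/17.7 + 1/5.69 = 1.051 (1/kΩ).
Current divider: I(R3) = I_s · G_k/ΣG = 11.6 × (0.05650/1.051) = 11.6 × 0.05374 = 0.6233 mA.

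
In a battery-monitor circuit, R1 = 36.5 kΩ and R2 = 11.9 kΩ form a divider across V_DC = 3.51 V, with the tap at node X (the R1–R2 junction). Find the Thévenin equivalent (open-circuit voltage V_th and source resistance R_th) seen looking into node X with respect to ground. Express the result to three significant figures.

With X open, the divider is unloaded: V_th = 3.51 × 11.9/48.40 = 0.8630 V.
Looking into X with the source shorted: R_th = R1·R2/(R1+R2) = 36.50 × 11.9/48.40 = 8.974 kΩ.

V_th ≈ 0.863 V, R_th ≈ 8.97 kΩ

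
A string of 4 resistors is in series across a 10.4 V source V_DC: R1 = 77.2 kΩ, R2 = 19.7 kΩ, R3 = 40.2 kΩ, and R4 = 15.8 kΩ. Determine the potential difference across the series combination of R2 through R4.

V ≈ 5.15 V

Series total: ΣR = 77.2 + 19.7 + 40.2 + 15.8 = 152.9 kΩ.
R_{R2..R4} = 19.7 + 40.2 + 15.8 = 75.70 kΩ.
V = V_DC · R/ΣR = 10.4 × 0.4951 = 5.149 V.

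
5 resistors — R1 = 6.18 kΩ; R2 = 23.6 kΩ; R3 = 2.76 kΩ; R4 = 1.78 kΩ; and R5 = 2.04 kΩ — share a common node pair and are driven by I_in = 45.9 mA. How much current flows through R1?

I ≈ 4.59 mA

Total conductance ΣG = 1/6.18 + 1/23.6 + 1/2.76 + 1/1.78 + 1/2.04 = 1.618 (units of 1/kΩ).
Current divider: I(R1) = I_in · G_k/ΣG = 45.9 × (0.1618/1.618) = 45.9 × 0.09998 = 4.589 mA.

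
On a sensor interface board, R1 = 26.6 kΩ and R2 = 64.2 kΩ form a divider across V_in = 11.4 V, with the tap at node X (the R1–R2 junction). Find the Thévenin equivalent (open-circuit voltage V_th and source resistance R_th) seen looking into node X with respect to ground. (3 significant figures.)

V_th ≈ 8.06 V, R_th ≈ 18.8 kΩ

With X open, the divider is unloaded: V_th = 11.4 × 64.2/90.80 = 8.060 V.
With V_in suppressed (replaced by a short), R_th = R1 ‖ R2 = (26.60 × 64.2)/(26.60 + 64.2) = 18.81 kΩ.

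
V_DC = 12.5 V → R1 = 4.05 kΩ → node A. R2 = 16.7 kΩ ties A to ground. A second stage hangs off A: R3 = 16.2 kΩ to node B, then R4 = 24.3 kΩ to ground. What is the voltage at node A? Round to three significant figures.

Node A sees R2 in parallel with the series input of stage 2, R3 + R4 = 40.50 kΩ.
R2 ‖ (R3+R4) = 11.82 kΩ.
First divider: V_A = V_DC · 11.82/(4.05 + 11.82) = 9.311 V.

V_A ≈ 9.31 V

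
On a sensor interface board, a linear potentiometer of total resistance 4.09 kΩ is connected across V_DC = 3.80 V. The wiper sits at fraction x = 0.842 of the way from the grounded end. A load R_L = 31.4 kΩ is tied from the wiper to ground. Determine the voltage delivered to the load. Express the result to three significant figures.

V_out ≈ 3.15 V

The pot divides into 0.6462 kΩ above the wiper and 3.444 kΩ below.
R_L loads the lower segment: effective lower R = 3.103 kΩ.
V_out = 3.80 × 3.103/(0.6462 + 3.103) = 3.145 V.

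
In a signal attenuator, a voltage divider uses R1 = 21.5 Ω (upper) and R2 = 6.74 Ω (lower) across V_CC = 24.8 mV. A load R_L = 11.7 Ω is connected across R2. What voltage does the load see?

First combine the lower leg with the load: R2 ‖ R_L = 4.276 Ω.
Voltage divider with the loaded lower leg: V_out = 24.8 × 4.276/(21.5 + 4.276) = 24.8 × 0.1659 = 4.114 mV.

V_out ≈ 4.11 mV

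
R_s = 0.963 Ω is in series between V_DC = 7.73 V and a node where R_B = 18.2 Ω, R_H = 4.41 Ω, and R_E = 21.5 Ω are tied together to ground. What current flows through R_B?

Equivalent of the parallel group: R_p = 3.047 Ω.
V_A by voltage divider: V_A = 7.73 × 3.047/(0.963 + 3.047) = 5.874 V.
Branch current I = V_A/R_B = 5.874/18.2 = 0.3227 A.

I ≈ 0.323 A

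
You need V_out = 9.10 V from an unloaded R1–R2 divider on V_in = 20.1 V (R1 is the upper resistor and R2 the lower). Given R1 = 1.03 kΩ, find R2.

R2 ≈ 0.852 kΩ

The divider ratio is R2/(R1+R2) = 9.10/20.1 = 0.4527.
Rearranging, R2 = R1·k/(1−k) = 1.03 × 0.8273 = 0.8521 kΩ.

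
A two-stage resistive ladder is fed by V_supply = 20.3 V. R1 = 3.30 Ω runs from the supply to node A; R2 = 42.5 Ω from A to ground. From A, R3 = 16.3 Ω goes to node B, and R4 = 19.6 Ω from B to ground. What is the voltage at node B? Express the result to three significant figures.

Node A sees R2 in parallel with the series input of stage 2, R3 + R4 = 35.90 Ω.
Effective lower resistance at A: R2 ‖ 35.90 = 19.46 Ω.
First divider: V_A = V_supply · 19.46/(3.30 + 19.46) = 17.36 V.
Then the unloaded second divider: V_B = V_A × R4/(R3+R4) = 17.36 × 0.5460 = 9.476 V.

V_B ≈ 9.48 V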